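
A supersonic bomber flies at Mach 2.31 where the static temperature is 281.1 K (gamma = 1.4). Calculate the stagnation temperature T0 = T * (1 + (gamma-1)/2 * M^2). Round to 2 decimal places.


Step 1: (gamma-1)/2 = 0.2
Step 2: M^2 = 5.3361
Step 3: 1 + 0.2 * 5.3361 = 2.06722
Step 4: T0 = 281.1 * 2.06722 = 581.10 K

581.10


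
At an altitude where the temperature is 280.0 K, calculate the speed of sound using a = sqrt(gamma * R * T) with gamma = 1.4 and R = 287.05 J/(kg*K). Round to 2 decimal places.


Step 1: gamma * R * T = 1.4 * 287.05 * 280.0 = 112523.6
Step 2: a = sqrt(112523.6) = 335.45 m/s

335.45


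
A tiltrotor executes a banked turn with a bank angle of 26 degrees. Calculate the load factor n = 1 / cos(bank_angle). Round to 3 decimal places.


Step 1: Convert 26 degrees to radians = 0.453786
Step 2: cos(26 deg) = 0.898794
Step 3: n = 1 / 0.898794 = 1.113

1.113


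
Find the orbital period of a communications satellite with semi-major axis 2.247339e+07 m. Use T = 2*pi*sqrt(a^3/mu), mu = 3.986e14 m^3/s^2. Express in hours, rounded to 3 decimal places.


Step 1: a^3 / mu = 1.135026e+22 / 3.986e14 = 2.847531e+07
Step 2: sqrt(2.847531e+07) = 5336.2263 s
Step 3: T = 2*pi * 5336.2263 = 33528.5 s
Step 4: T in hours = 33528.5 / 3600 = 9.313 hours

9.313


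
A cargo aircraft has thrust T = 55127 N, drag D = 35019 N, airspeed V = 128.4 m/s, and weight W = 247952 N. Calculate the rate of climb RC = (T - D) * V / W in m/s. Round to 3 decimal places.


Step 1: Excess thrust = T - D = 55127 - 35019 = 20108 N
Step 2: Excess power = 20108 * 128.4 = 2581867.2 W
Step 3: RC = 2581867.2 / 247952 = 10.413 m/s

10.413


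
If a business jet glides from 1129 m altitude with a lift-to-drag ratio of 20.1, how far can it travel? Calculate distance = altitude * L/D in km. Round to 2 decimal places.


Step 1: Glide distance = altitude * L/D = 1129 * 20.1 = 22692.9 m
Step 2: Convert to km: 22692.9 / 1000 = 22.69 km

22.69


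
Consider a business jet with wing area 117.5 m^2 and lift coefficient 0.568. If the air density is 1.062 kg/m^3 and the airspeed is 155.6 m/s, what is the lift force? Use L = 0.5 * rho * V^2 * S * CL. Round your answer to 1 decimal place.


Step 1: Calculate dynamic pressure q = 0.5 * 1.062 * 155.6^2 = 0.5 * 1.062 * 24211.36 = 12856.2322 Pa
Step 2: Multiply by wing area and lift coefficient: L = 12856.2322 * 117.5 * 0.568
Step 3: L = 1510607.2788 * 0.568 = 858024.9 N

858024.9


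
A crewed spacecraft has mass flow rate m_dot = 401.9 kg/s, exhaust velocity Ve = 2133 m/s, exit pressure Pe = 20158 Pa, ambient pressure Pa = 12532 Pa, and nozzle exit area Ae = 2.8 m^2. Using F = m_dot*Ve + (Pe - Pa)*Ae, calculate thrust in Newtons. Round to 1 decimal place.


Step 1: Momentum thrust = m_dot * Ve = 401.9 * 2133 = 857252.7 N
Step 2: Pressure thrust = (Pe - Pa) * Ae = (20158 - 12532) * 2.8 = 21352.8 N
Step 3: Total thrust F = 857252.7 + 21352.8 = 878605.5 N

878605.5


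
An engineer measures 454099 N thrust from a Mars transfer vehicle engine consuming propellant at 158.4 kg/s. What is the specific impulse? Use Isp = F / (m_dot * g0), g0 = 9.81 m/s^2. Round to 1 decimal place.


Step 1: m_dot * g0 = 158.4 * 9.81 = 1553.9
Step 2: Isp = 454099 / 1553.9 = 292.2 s

292.2


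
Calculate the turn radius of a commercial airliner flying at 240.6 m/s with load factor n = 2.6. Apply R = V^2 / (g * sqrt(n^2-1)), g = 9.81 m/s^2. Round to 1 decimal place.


Step 1: V^2 = 240.6^2 = 57888.36
Step 2: n^2 - 1 = 2.6^2 - 1 = 5.76
Step 3: sqrt(5.76) = 2.4
Step 4: R = 57888.36 / (9.81 * 2.4) = 2458.7 m

2458.7


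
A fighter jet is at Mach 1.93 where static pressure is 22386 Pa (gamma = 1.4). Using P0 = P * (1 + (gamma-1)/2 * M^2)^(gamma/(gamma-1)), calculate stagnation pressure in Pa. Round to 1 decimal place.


Step 1: (gamma-1)/2 * M^2 = 0.2 * 3.7249 = 0.74498
Step 2: 1 + 0.74498 = 1.74498
Step 3: Exponent gamma/(gamma-1) = 3.5
Step 4: P0 = 22386 * 1.74498^3.5 = 157124.2 Pa

157124.2


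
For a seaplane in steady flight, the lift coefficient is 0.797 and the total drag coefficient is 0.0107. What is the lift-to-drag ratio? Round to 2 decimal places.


Step 1: L/D = CL / CD = 0.797 / 0.0107
Step 2: L/D = 74.49

74.49


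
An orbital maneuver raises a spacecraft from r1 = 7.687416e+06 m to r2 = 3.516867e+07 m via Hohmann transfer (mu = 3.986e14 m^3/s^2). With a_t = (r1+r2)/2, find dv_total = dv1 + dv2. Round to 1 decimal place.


Step 1: Transfer semi-major axis a_t = (7.687416e+06 + 3.516867e+07) / 2 = 2.142804e+07 m
Step 2: v1 (circular at r1) = sqrt(mu/r1) = 7200.76 m/s
Step 3: v_t1 = sqrt(mu*(2/r1 - 1/a_t)) = 9224.97 m/s
Step 4: dv1 = |9224.97 - 7200.76| = 2024.21 m/s
Step 5: v2 (circular at r2) = 3366.59 m/s, v_t2 = 2016.46 m/s
Step 6: dv2 = |3366.59 - 2016.46| = 1350.13 m/s
Step 7: Total delta-v = 2024.21 + 1350.13 = 3374.3 m/s

3374.3


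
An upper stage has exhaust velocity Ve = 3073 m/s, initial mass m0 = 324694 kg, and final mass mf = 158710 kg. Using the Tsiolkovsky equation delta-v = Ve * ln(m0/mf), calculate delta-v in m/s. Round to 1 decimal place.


Step 1: Mass ratio m0/mf = 324694 / 158710 = 2.045832
Step 2: ln(2.045832) = 0.715805
Step 3: delta-v = 3073 * 0.715805 = 2199.7 m/s

2199.7


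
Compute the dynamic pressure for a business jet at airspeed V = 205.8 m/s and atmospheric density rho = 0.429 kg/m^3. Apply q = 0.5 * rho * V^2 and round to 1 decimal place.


Step 1: V^2 = 205.8^2 = 42353.64
Step 2: q = 0.5 * 0.429 * 42353.64
Step 3: q = 9084.9 Pa

9084.9


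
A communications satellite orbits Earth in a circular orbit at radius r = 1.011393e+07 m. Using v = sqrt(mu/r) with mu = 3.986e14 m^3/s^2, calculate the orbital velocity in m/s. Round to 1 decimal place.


Step 1: mu / r = 3.986e14 / 1.011393e+07 = 39410990.5843
Step 2: v = sqrt(39410990.5843) = 6277.8 m/s

6277.8


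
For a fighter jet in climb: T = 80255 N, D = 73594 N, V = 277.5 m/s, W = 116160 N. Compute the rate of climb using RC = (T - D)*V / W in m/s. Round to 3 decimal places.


Step 1: Excess thrust = T - D = 80255 - 73594 = 6661 N
Step 2: Excess power = 6661 * 277.5 = 1848427.5 W
Step 3: RC = 1848427.5 / 116160 = 15.913 m/s

15.913


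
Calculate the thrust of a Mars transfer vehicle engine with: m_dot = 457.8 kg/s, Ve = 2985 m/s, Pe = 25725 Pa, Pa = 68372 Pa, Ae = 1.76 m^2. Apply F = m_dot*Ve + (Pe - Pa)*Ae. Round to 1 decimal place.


Step 1: Momentum thrust = m_dot * Ve = 457.8 * 2985 = 1366533.0 N
Step 2: Pressure thrust = (Pe - Pa) * Ae = (25725 - 68372) * 1.76 = -75058.72 N
Step 3: Total thrust F = 1366533.0 + -75058.72 = 1291474.3 N

1291474.3


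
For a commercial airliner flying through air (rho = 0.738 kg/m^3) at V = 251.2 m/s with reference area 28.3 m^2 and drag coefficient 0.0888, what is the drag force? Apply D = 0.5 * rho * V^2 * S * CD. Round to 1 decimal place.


Step 1: Dynamic pressure q = 0.5 * 0.738 * 251.2^2 = 23284.4314 Pa
Step 2: Drag D = q * S * CD = 23284.4314 * 28.3 * 0.0888
Step 3: D = 58514.7 N

58514.7


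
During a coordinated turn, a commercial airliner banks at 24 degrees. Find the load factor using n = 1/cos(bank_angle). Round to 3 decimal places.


Step 1: Convert 24 degrees to radians = 0.418879
Step 2: cos(24 deg) = 0.913545
Step 3: n = 1 / 0.913545 = 1.095

1.095


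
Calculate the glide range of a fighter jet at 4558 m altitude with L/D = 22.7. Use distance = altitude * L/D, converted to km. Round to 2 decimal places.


Step 1: Glide distance = altitude * L/D = 4558 * 22.7 = 103466.6 m
Step 2: Convert to km: 103466.6 / 1000 = 103.47 km

103.47


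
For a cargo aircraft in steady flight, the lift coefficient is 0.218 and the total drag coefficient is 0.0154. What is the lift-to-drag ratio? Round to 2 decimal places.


Step 1: L/D = CL / CD = 0.218 / 0.0154
Step 2: L/D = 14.16

14.16


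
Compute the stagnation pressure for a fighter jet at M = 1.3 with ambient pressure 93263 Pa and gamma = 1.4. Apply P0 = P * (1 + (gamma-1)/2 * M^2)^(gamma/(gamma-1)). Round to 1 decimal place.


Step 1: (gamma-1)/2 * M^2 = 0.2 * 1.69 = 0.338
Step 2: 1 + 0.338 = 1.338
Step 3: Exponent gamma/(gamma-1) = 3.5
Step 4: P0 = 93263 * 1.338^3.5 = 258407.9 Pa

258407.9


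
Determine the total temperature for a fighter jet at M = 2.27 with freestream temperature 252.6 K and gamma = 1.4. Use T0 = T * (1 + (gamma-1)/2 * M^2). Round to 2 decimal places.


Step 1: (gamma-1)/2 = 0.2
Step 2: M^2 = 5.1529
Step 3: 1 + 0.2 * 5.1529 = 2.03058
Step 4: T0 = 252.6 * 2.03058 = 512.92 K

512.92


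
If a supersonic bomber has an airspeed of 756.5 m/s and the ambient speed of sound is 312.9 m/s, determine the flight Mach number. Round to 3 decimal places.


Step 1: M = V / a = 756.5 / 312.9
Step 2: M = 2.418

2.418


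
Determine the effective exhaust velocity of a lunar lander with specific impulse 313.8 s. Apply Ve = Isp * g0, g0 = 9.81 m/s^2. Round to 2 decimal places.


Step 1: Ve = Isp * g0 = 313.8 * 9.81
Step 2: Ve = 3078.38 m/s

3078.38


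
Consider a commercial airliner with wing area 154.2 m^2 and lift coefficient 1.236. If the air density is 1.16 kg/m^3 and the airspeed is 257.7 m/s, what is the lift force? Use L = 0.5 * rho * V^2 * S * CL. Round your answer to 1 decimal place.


Step 1: Calculate dynamic pressure q = 0.5 * 1.16 * 257.7^2 = 0.5 * 1.16 * 66409.29 = 38517.3882 Pa
Step 2: Multiply by wing area and lift coefficient: L = 38517.3882 * 154.2 * 1.236
Step 3: L = 5939381.2604 * 1.236 = 7341075.2 N

7341075.2


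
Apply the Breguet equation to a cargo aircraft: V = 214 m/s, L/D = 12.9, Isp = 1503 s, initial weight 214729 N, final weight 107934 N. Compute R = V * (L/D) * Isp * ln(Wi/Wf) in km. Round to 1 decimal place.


Step 1: Coefficient = V * (L/D) * Isp = 214 * 12.9 * 1503 = 4149181.8 m
Step 2: Wi/Wf = 214729 / 107934 = 1.989447
Step 3: ln(1.989447) = 0.687857
Step 4: R = 4149181.8 * 0.687857 = 2854043.1 m = 2854.0 km

2854.0


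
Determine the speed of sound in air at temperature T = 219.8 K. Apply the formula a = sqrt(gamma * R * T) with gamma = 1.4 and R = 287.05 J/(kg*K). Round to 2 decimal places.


Step 1: gamma * R * T = 1.4 * 287.05 * 219.8 = 88331.026
Step 2: a = sqrt(88331.026) = 297.21 m/s

297.21


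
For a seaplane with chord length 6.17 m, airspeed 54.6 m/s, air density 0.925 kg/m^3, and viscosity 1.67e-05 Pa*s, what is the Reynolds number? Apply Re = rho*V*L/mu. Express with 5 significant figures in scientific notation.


Step 1: Numerator = rho * V * L = 0.925 * 54.6 * 6.17 = 311.61585
Step 2: Re = 311.61585 / 1.67e-05
Step 3: Re = 1.8660e+07

1.8660e+07


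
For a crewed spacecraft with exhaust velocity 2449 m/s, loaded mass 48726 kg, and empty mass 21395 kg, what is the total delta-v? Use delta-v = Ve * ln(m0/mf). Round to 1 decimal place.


Step 1: Mass ratio m0/mf = 48726 / 21395 = 2.277448
Step 2: ln(2.277448) = 0.823056
Step 3: delta-v = 2449 * 0.823056 = 2015.7 m/s

2015.7


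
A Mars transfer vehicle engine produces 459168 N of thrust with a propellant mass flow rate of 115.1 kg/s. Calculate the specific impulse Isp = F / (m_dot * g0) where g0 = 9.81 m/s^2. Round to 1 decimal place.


Step 1: m_dot * g0 = 115.1 * 9.81 = 1129.13
Step 2: Isp = 459168 / 1129.13 = 406.7 s

406.7


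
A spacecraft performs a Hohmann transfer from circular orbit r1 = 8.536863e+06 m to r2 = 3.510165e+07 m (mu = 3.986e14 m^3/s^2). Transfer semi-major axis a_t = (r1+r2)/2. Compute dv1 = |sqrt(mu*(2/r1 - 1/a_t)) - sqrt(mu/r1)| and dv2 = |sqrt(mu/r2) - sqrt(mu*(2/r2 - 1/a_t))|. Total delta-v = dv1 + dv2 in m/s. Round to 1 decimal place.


Step 1: Transfer semi-major axis a_t = (8.536863e+06 + 3.510165e+07) / 2 = 2.181926e+07 m
Step 2: v1 (circular at r1) = sqrt(mu/r1) = 6833.13 m/s
Step 3: v_t1 = sqrt(mu*(2/r1 - 1/a_t)) = 8666.89 m/s
Step 4: dv1 = |8666.89 - 6833.13| = 1833.76 m/s
Step 5: v2 (circular at r2) = 3369.81 m/s, v_t2 = 2107.82 m/s
Step 6: dv2 = |3369.81 - 2107.82| = 1261.98 m/s
Step 7: Total delta-v = 1833.76 + 1261.98 = 3095.7 m/s

3095.7


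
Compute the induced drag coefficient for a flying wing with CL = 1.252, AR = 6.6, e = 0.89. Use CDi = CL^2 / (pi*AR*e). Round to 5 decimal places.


Step 1: CL^2 = 1.252^2 = 1.567504
Step 2: pi * AR * e = 3.14159 * 6.6 * 0.89 = 18.453715
Step 3: CDi = 1.567504 / 18.453715 = 0.08494

0.08494


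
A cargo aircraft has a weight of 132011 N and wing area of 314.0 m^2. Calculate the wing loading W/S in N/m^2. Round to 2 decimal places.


Step 1: Wing loading = W / S = 132011 / 314.0
Step 2: Wing loading = 420.42 N/m^2

420.42


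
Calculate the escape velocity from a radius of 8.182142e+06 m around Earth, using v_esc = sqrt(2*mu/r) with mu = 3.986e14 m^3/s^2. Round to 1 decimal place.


Step 1: 2*mu/r = 2 * 3.986e14 / 8.182142e+06 = 97431699.4254
Step 2: v_esc = sqrt(97431699.4254) = 9870.7 m/s

9870.7


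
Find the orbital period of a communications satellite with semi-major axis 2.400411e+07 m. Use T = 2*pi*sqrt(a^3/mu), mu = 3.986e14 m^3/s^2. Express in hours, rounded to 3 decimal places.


Step 1: a^3 / mu = 1.383110e+22 / 3.986e14 = 3.469921e+07
Step 2: sqrt(3.469921e+07) = 5890.6031 s
Step 3: T = 2*pi * 5890.6031 = 37011.75 s
Step 4: T in hours = 37011.75 / 3600 = 10.281 hours

10.281


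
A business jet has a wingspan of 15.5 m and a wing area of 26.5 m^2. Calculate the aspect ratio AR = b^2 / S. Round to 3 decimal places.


Step 1: b^2 = 15.5^2 = 240.25
Step 2: AR = 240.25 / 26.5 = 9.066

9.066


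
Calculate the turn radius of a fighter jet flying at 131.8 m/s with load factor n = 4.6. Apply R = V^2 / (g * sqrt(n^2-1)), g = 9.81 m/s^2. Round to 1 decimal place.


Step 1: V^2 = 131.8^2 = 17371.24
Step 2: n^2 - 1 = 4.6^2 - 1 = 20.16
Step 3: sqrt(20.16) = 4.489989
Step 4: R = 17371.24 / (9.81 * 4.489989) = 394.4 m

394.4


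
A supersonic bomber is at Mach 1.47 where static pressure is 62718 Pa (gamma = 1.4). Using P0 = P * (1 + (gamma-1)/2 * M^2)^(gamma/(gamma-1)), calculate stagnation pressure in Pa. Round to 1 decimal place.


Step 1: (gamma-1)/2 * M^2 = 0.2 * 2.1609 = 0.43218
Step 2: 1 + 0.43218 = 1.43218
Step 3: Exponent gamma/(gamma-1) = 3.5
Step 4: P0 = 62718 * 1.43218^3.5 = 220487.4 Pa

220487.4


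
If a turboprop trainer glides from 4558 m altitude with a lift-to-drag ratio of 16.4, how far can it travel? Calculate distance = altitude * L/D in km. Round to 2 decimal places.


Step 1: Glide distance = altitude * L/D = 4558 * 16.4 = 74751.2 m
Step 2: Convert to km: 74751.2 / 1000 = 74.75 km

74.75


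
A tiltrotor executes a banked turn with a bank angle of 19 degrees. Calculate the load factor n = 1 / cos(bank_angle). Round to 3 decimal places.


Step 1: Convert 19 degrees to radians = 0.331613
Step 2: cos(19 deg) = 0.945519
Step 3: n = 1 / 0.945519 = 1.058

1.058


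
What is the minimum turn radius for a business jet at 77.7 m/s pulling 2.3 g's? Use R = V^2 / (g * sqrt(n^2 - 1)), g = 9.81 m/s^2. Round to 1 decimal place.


Step 1: V^2 = 77.7^2 = 6037.29
Step 2: n^2 - 1 = 2.3^2 - 1 = 4.29
Step 3: sqrt(4.29) = 2.071232
Step 4: R = 6037.29 / (9.81 * 2.071232) = 297.1 m

297.1


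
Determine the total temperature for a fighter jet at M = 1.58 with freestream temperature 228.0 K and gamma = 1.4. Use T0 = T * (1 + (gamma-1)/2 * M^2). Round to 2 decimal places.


Step 1: (gamma-1)/2 = 0.2
Step 2: M^2 = 2.4964
Step 3: 1 + 0.2 * 2.4964 = 1.49928
Step 4: T0 = 228.0 * 1.49928 = 341.84 K

341.84


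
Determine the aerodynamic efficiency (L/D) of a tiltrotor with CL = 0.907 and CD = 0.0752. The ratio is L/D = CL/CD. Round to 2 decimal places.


Step 1: L/D = CL / CD = 0.907 / 0.0752
Step 2: L/D = 12.06

12.06


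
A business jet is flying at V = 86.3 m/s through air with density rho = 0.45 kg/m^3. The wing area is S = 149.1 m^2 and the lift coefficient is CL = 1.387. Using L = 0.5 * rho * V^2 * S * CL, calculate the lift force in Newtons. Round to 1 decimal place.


Step 1: Calculate dynamic pressure q = 0.5 * 0.45 * 86.3^2 = 0.5 * 0.45 * 7447.69 = 1675.7302 Pa
Step 2: Multiply by wing area and lift coefficient: L = 1675.7302 * 149.1 * 1.387
Step 3: L = 249851.3803 * 1.387 = 346543.9 N

346543.9


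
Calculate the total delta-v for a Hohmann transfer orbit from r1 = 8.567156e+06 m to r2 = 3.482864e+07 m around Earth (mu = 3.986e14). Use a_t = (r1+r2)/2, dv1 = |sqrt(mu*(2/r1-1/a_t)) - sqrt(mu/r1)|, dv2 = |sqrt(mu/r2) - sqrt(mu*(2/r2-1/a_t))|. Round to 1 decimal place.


Step 1: Transfer semi-major axis a_t = (8.567156e+06 + 3.482864e+07) / 2 = 2.169790e+07 m
Step 2: v1 (circular at r1) = sqrt(mu/r1) = 6821.04 m/s
Step 3: v_t1 = sqrt(mu*(2/r1 - 1/a_t)) = 8641.91 m/s
Step 4: dv1 = |8641.91 - 6821.04| = 1820.87 m/s
Step 5: v2 (circular at r2) = 3382.99 m/s, v_t2 = 2125.74 m/s
Step 6: dv2 = |3382.99 - 2125.74| = 1257.25 m/s
Step 7: Total delta-v = 1820.87 + 1257.25 = 3078.1 m/s

3078.1


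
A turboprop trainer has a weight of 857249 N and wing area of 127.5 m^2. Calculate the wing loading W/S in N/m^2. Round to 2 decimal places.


Step 1: Wing loading = W / S = 857249 / 127.5
Step 2: Wing loading = 6723.52 N/m^2

6723.52


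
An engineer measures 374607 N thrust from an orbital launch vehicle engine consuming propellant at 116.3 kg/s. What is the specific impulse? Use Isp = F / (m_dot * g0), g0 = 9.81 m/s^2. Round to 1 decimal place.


Step 1: m_dot * g0 = 116.3 * 9.81 = 1140.9
Step 2: Isp = 374607 / 1140.9 = 328.3 s

328.3


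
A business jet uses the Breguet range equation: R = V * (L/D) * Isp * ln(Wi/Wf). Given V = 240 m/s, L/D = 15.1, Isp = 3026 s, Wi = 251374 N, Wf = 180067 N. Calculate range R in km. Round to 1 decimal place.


Step 1: Coefficient = V * (L/D) * Isp = 240 * 15.1 * 3026 = 10966224.0 m
Step 2: Wi/Wf = 251374 / 180067 = 1.396003
Step 3: ln(1.396003) = 0.333613
Step 4: R = 10966224.0 * 0.333613 = 3658473.4 m = 3658.5 km

3658.5


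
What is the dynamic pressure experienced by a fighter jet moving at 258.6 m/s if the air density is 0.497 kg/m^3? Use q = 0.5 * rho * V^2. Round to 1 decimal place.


Step 1: V^2 = 258.6^2 = 66873.96
Step 2: q = 0.5 * 0.497 * 66873.96
Step 3: q = 16618.2 Pa

16618.2


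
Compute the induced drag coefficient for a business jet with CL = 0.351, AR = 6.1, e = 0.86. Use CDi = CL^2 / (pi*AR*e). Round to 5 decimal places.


Step 1: CL^2 = 0.351^2 = 0.123201
Step 2: pi * AR * e = 3.14159 * 6.1 * 0.86 = 16.480795
Step 3: CDi = 0.123201 / 16.480795 = 0.00748

0.00748


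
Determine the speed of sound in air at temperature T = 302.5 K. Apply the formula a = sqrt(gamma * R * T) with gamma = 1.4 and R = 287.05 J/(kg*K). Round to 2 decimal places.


Step 1: gamma * R * T = 1.4 * 287.05 * 302.5 = 121565.675
Step 2: a = sqrt(121565.675) = 348.66 m/s

348.66


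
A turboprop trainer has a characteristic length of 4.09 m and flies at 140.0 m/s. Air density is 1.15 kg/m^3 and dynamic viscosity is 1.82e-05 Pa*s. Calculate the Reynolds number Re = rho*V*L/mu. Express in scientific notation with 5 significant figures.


Step 1: Numerator = rho * V * L = 1.15 * 140.0 * 4.09 = 658.49
Step 2: Re = 658.49 / 1.82e-05
Step 3: Re = 3.6181e+07

3.6181e+07


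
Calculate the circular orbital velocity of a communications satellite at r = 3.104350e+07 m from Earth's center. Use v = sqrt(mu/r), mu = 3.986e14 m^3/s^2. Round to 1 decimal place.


Step 1: mu / r = 3.986e14 / 3.104350e+07 = 12840047.0308
Step 2: v = sqrt(12840047.0308) = 3583.3 m/s

3583.3


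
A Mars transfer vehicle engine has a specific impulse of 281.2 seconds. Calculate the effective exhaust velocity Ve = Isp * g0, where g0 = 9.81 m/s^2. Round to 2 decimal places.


Step 1: Ve = Isp * g0 = 281.2 * 9.81
Step 2: Ve = 2758.57 m/s

2758.57


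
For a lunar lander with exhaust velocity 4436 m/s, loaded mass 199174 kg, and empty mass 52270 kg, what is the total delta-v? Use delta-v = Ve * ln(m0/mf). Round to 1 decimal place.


Step 1: Mass ratio m0/mf = 199174 / 52270 = 3.810484
Step 2: ln(3.810484) = 1.337756
Step 3: delta-v = 4436 * 1.337756 = 5934.3 m/s

5934.3


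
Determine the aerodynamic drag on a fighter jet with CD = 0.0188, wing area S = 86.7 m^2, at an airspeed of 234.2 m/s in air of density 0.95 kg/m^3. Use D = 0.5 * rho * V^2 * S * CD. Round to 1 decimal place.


Step 1: Dynamic pressure q = 0.5 * 0.95 * 234.2^2 = 26053.579 Pa
Step 2: Drag D = q * S * CD = 26053.579 * 86.7 * 0.0188
Step 3: D = 42466.3 N

42466.3


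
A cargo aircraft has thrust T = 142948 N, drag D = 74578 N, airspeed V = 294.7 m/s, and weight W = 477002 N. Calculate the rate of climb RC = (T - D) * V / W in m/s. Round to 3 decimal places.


Step 1: Excess thrust = T - D = 142948 - 74578 = 68370 N
Step 2: Excess power = 68370 * 294.7 = 20148639.0 W
Step 3: RC = 20148639.0 / 477002 = 42.240 m/s

42.240


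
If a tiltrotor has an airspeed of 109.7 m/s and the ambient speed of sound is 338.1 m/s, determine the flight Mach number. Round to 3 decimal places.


Step 1: M = V / a = 109.7 / 338.1
Step 2: M = 0.324

0.324


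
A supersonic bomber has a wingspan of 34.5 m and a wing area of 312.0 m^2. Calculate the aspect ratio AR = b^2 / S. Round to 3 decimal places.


Step 1: b^2 = 34.5^2 = 1190.25
Step 2: AR = 1190.25 / 312.0 = 3.815

3.815


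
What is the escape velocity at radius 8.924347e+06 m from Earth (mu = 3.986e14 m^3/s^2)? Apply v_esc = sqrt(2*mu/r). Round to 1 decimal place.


Step 1: 2*mu/r = 2 * 3.986e14 / 8.924347e+06 = 89328664.6071
Step 2: v_esc = sqrt(89328664.6071) = 9451.4 m/s

9451.4


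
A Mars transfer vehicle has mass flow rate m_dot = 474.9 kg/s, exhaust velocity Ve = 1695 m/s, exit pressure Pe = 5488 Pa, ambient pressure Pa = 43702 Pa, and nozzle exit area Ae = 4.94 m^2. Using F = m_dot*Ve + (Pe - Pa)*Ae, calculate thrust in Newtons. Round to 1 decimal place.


Step 1: Momentum thrust = m_dot * Ve = 474.9 * 1695 = 804955.5 N
Step 2: Pressure thrust = (Pe - Pa) * Ae = (5488 - 43702) * 4.94 = -188777.16 N
Step 3: Total thrust F = 804955.5 + -188777.16 = 616178.3 N

616178.3


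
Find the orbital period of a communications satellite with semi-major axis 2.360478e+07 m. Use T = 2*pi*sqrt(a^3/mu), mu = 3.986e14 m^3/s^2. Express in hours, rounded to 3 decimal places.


Step 1: a^3 / mu = 1.315224e+22 / 3.986e14 = 3.299610e+07
Step 2: sqrt(3.299610e+07) = 5744.223 s
Step 3: T = 2*pi * 5744.223 = 36092.02 s
Step 4: T in hours = 36092.02 / 3600 = 10.026 hours

10.026


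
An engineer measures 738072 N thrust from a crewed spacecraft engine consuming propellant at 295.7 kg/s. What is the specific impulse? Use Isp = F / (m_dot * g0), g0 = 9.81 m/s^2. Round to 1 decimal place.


Step 1: m_dot * g0 = 295.7 * 9.81 = 2900.82
Step 2: Isp = 738072 / 2900.82 = 254.4 s

254.4


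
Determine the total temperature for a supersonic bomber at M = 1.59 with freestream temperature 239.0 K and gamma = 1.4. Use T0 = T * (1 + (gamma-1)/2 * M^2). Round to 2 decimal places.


Step 1: (gamma-1)/2 = 0.2
Step 2: M^2 = 2.5281
Step 3: 1 + 0.2 * 2.5281 = 1.50562
Step 4: T0 = 239.0 * 1.50562 = 359.84 K

359.84


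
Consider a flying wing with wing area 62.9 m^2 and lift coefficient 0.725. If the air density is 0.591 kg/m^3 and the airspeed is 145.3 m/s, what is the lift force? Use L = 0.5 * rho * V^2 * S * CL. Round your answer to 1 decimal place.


Step 1: Calculate dynamic pressure q = 0.5 * 0.591 * 145.3^2 = 0.5 * 0.591 * 21112.09 = 6238.6226 Pa
Step 2: Multiply by wing area and lift coefficient: L = 6238.6226 * 62.9 * 0.725
Step 3: L = 392409.3612 * 0.725 = 284496.8 N

284496.8


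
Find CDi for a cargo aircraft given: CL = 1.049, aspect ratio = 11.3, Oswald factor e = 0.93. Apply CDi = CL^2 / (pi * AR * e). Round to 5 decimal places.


Step 1: CL^2 = 1.049^2 = 1.100401
Step 2: pi * AR * e = 3.14159 * 11.3 * 0.93 = 33.014997
Step 3: CDi = 1.100401 / 33.014997 = 0.03333

0.03333


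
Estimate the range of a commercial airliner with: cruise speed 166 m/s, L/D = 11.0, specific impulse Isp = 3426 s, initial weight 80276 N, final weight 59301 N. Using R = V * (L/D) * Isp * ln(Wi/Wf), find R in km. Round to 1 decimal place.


Step 1: Coefficient = V * (L/D) * Isp = 166 * 11.0 * 3426 = 6255876.0 m
Step 2: Wi/Wf = 80276 / 59301 = 1.353704
Step 3: ln(1.353704) = 0.302845
Step 4: R = 6255876.0 * 0.302845 = 1894557.8 m = 1894.6 km

1894.6


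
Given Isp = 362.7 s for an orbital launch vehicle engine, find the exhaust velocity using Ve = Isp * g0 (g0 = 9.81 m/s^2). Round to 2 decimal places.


Step 1: Ve = Isp * g0 = 362.7 * 9.81
Step 2: Ve = 3558.09 m/s

3558.09


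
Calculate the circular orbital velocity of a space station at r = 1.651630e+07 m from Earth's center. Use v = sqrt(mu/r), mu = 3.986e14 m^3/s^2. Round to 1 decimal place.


Step 1: mu / r = 3.986e14 / 1.651630e+07 = 24133734.5531
Step 2: v = sqrt(24133734.5531) = 4912.6 m/s

4912.6


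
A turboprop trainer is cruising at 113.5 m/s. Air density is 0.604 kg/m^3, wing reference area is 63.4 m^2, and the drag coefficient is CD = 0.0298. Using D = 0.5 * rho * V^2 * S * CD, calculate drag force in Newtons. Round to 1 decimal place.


Step 1: Dynamic pressure q = 0.5 * 0.604 * 113.5^2 = 3890.4395 Pa
Step 2: Drag D = q * S * CD = 3890.4395 * 63.4 * 0.0298
Step 3: D = 7350.3 N

7350.3


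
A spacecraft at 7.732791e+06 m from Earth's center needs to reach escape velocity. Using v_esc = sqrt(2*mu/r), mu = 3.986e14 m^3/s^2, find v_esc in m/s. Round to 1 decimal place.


Step 1: 2*mu/r = 2 * 3.986e14 / 7.732791e+06 = 103093436.7682
Step 2: v_esc = sqrt(103093436.7682) = 10153.5 m/s

10153.5


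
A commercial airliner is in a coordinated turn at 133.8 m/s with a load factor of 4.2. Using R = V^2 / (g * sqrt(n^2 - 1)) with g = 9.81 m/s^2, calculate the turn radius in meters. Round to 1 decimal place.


Step 1: V^2 = 133.8^2 = 17902.44
Step 2: n^2 - 1 = 4.2^2 - 1 = 16.64
Step 3: sqrt(16.64) = 4.079216
Step 4: R = 17902.44 / (9.81 * 4.079216) = 447.4 m

447.4


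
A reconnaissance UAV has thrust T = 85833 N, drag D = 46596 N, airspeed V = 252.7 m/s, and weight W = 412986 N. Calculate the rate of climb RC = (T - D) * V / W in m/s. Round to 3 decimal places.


Step 1: Excess thrust = T - D = 85833 - 46596 = 39237 N
Step 2: Excess power = 39237 * 252.7 = 9915189.9 W
Step 3: RC = 9915189.9 / 412986 = 24.009 m/s

24.009


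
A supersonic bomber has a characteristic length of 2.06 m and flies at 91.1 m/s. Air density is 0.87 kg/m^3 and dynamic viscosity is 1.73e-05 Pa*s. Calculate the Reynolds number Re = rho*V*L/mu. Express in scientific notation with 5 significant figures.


Step 1: Numerator = rho * V * L = 0.87 * 91.1 * 2.06 = 163.26942
Step 2: Re = 163.26942 / 1.73e-05
Step 3: Re = 9.4375e+06

9.4375e+06


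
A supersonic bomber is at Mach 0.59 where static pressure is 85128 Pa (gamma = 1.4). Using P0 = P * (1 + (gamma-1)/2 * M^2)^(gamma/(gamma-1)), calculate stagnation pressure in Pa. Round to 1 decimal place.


Step 1: (gamma-1)/2 * M^2 = 0.2 * 0.3481 = 0.06962
Step 2: 1 + 0.06962 = 1.06962
Step 3: Exponent gamma/(gamma-1) = 3.5
Step 4: P0 = 85128 * 1.06962^3.5 = 107739.7 Pa

107739.7


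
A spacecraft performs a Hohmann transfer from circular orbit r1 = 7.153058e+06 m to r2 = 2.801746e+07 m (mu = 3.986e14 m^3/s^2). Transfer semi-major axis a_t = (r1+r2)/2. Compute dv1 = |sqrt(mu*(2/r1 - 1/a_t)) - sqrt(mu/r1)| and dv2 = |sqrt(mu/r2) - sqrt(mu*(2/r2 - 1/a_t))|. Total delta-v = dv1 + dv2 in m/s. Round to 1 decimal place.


Step 1: Transfer semi-major axis a_t = (7.153058e+06 + 2.801746e+07) / 2 = 1.758526e+07 m
Step 2: v1 (circular at r1) = sqrt(mu/r1) = 7464.88 m/s
Step 3: v_t1 = sqrt(mu*(2/r1 - 1/a_t)) = 9422.43 m/s
Step 4: dv1 = |9422.43 - 7464.88| = 1957.55 m/s
Step 5: v2 (circular at r2) = 3771.85 m/s, v_t2 = 2405.61 m/s
Step 6: dv2 = |3771.85 - 2405.61| = 1366.24 m/s
Step 7: Total delta-v = 1957.55 + 1366.24 = 3323.8 m/s

3323.8


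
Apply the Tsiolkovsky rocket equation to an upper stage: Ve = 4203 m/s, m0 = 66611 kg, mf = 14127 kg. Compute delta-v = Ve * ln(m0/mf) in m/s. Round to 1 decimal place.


Step 1: Mass ratio m0/mf = 66611 / 14127 = 4.715155
Step 2: ln(4.715155) = 1.550782
Step 3: delta-v = 4203 * 1.550782 = 6517.9 m/s

6517.9


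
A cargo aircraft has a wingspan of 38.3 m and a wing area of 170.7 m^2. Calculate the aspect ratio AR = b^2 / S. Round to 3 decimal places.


Step 1: b^2 = 38.3^2 = 1466.89
Step 2: AR = 1466.89 / 170.7 = 8.593

8.593


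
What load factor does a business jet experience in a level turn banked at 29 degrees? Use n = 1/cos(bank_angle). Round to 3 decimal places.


Step 1: Convert 29 degrees to radians = 0.506145
Step 2: cos(29 deg) = 0.87462
Step 3: n = 1 / 0.87462 = 1.143

1.143


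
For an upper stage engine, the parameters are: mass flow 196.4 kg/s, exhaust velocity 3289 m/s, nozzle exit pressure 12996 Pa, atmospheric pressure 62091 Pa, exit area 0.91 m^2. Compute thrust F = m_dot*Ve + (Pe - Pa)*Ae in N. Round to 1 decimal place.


Step 1: Momentum thrust = m_dot * Ve = 196.4 * 3289 = 645959.6 N
Step 2: Pressure thrust = (Pe - Pa) * Ae = (12996 - 62091) * 0.91 = -44676.45 N
Step 3: Total thrust F = 645959.6 + -44676.45 = 601283.2 N

601283.2


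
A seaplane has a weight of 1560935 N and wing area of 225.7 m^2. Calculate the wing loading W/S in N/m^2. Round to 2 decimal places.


Step 1: Wing loading = W / S = 1560935 / 225.7
Step 2: Wing loading = 6915.97 N/m^2

6915.97


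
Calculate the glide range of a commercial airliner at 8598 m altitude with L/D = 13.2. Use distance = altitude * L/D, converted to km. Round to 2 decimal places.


Step 1: Glide distance = altitude * L/D = 8598 * 13.2 = 113493.6 m
Step 2: Convert to km: 113493.6 / 1000 = 113.49 km

113.49


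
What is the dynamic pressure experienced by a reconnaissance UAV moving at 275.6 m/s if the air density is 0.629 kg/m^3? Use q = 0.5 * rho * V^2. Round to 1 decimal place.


Step 1: V^2 = 275.6^2 = 75955.36
Step 2: q = 0.5 * 0.629 * 75955.36
Step 3: q = 23888.0 Pa

23888.0


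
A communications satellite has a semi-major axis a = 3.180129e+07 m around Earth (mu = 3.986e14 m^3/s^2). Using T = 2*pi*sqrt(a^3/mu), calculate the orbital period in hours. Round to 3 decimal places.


Step 1: a^3 / mu = 3.216135e+22 / 3.986e14 = 8.068576e+07
Step 2: sqrt(8.068576e+07) = 8982.5255 s
Step 3: T = 2*pi * 8982.5255 = 56438.87 s
Step 4: T in hours = 56438.87 / 3600 = 15.677 hours

15.677


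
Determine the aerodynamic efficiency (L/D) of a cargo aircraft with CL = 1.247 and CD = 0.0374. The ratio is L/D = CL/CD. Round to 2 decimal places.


Step 1: L/D = CL / CD = 1.247 / 0.0374
Step 2: L/D = 33.34

33.34


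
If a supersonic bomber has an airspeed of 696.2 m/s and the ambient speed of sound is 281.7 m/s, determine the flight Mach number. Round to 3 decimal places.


Step 1: M = V / a = 696.2 / 281.7
Step 2: M = 2.471

2.471


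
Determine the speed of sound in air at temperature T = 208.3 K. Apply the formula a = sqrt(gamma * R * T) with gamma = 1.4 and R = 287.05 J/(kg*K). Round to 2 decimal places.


Step 1: gamma * R * T = 1.4 * 287.05 * 208.3 = 83709.521
Step 2: a = sqrt(83709.521) = 289.33 m/s

289.33


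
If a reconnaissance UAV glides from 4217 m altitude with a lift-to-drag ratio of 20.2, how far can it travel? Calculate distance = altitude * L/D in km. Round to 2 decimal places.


Step 1: Glide distance = altitude * L/D = 4217 * 20.2 = 85183.4 m
Step 2: Convert to km: 85183.4 / 1000 = 85.18 km

85.18


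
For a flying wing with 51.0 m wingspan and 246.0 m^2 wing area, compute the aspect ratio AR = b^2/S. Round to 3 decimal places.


Step 1: b^2 = 51.0^2 = 2601.0
Step 2: AR = 2601.0 / 246.0 = 10.573

10.573


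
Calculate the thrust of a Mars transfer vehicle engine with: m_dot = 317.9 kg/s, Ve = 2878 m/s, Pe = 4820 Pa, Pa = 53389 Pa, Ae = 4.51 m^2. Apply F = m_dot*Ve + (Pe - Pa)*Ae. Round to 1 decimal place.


Step 1: Momentum thrust = m_dot * Ve = 317.9 * 2878 = 914916.2 N
Step 2: Pressure thrust = (Pe - Pa) * Ae = (4820 - 53389) * 4.51 = -219046.19 N
Step 3: Total thrust F = 914916.2 + -219046.19 = 695870.0 N

695870.0


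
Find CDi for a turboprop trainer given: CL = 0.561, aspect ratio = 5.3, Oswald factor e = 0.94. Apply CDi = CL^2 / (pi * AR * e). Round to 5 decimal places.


Step 1: CL^2 = 0.561^2 = 0.314721
Step 2: pi * AR * e = 3.14159 * 5.3 * 0.94 = 15.651415
Step 3: CDi = 0.314721 / 15.651415 = 0.02011

0.02011


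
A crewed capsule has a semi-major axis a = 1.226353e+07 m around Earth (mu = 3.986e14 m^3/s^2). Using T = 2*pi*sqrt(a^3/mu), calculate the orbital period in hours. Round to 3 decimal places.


Step 1: a^3 / mu = 1.844363e+21 / 3.986e14 = 4.627103e+06
Step 2: sqrt(4.627103e+06) = 2151.0703 s
Step 3: T = 2*pi * 2151.0703 = 13515.57 s
Step 4: T in hours = 13515.57 / 3600 = 3.754 hours

3.754


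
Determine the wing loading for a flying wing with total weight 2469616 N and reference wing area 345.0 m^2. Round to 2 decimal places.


Step 1: Wing loading = W / S = 2469616 / 345.0
Step 2: Wing loading = 7158.31 N/m^2

7158.31


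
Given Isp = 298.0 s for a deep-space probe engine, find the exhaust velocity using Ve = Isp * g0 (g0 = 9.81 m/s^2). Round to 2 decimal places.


Step 1: Ve = Isp * g0 = 298.0 * 9.81
Step 2: Ve = 2923.38 m/s

2923.38


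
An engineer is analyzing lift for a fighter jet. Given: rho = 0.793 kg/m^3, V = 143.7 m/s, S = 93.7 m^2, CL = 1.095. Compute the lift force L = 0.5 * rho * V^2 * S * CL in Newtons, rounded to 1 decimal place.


Step 1: Calculate dynamic pressure q = 0.5 * 0.793 * 143.7^2 = 0.5 * 0.793 * 20649.69 = 8187.6021 Pa
Step 2: Multiply by wing area and lift coefficient: L = 8187.6021 * 93.7 * 1.095
Step 3: L = 767178.3154 * 1.095 = 840060.3 N

840060.3


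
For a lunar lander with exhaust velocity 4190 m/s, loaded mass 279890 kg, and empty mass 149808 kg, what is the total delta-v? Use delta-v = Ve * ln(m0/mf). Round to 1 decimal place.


Step 1: Mass ratio m0/mf = 279890 / 149808 = 1.868325
Step 2: ln(1.868325) = 0.625042
Step 3: delta-v = 4190 * 0.625042 = 2618.9 m/s

2618.9


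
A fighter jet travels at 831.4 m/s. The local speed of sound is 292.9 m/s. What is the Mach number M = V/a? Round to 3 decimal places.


Step 1: M = V / a = 831.4 / 292.9
Step 2: M = 2.839

2.839


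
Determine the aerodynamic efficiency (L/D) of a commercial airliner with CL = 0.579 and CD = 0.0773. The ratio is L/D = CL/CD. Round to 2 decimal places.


Step 1: L/D = CL / CD = 0.579 / 0.0773
Step 2: L/D = 7.49

7.49


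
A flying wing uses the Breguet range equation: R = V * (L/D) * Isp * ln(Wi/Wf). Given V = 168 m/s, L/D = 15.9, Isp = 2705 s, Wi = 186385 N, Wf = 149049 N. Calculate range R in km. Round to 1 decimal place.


Step 1: Coefficient = V * (L/D) * Isp = 168 * 15.9 * 2705 = 7225596.0 m
Step 2: Wi/Wf = 186385 / 149049 = 1.250495
Step 3: ln(1.250495) = 0.223539
Step 4: R = 7225596.0 * 0.223539 = 1615204.8 m = 1615.2 km

1615.2


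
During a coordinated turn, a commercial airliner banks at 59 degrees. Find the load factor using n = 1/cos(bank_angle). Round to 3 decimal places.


Step 1: Convert 59 degrees to radians = 1.029744
Step 2: cos(59 deg) = 0.515038
Step 3: n = 1 / 0.515038 = 1.942

1.942


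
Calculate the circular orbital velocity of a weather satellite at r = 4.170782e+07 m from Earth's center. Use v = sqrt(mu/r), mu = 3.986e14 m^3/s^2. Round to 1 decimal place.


Step 1: mu / r = 3.986e14 / 4.170782e+07 = 9556960.781
Step 2: v = sqrt(9556960.781) = 3091.4 m/s

3091.4


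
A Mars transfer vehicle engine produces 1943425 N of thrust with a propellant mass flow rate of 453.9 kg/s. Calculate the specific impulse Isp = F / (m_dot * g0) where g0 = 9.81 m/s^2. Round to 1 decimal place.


Step 1: m_dot * g0 = 453.9 * 9.81 = 4452.76
Step 2: Isp = 1943425 / 4452.76 = 436.5 s

436.5


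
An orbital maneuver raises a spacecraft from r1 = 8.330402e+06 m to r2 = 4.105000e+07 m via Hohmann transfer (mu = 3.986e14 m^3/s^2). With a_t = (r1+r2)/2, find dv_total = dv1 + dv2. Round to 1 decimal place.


Step 1: Transfer semi-major axis a_t = (8.330402e+06 + 4.105000e+07) / 2 = 2.469020e+07 m
Step 2: v1 (circular at r1) = sqrt(mu/r1) = 6917.28 m/s
Step 3: v_t1 = sqrt(mu*(2/r1 - 1/a_t)) = 8919.28 m/s
Step 4: dv1 = |8919.28 - 6917.28| = 2002.0 m/s
Step 5: v2 (circular at r2) = 3116.1 m/s, v_t2 = 1810.02 m/s
Step 6: dv2 = |3116.1 - 1810.02| = 1306.09 m/s
Step 7: Total delta-v = 2002.0 + 1306.09 = 3308.1 m/s

3308.1


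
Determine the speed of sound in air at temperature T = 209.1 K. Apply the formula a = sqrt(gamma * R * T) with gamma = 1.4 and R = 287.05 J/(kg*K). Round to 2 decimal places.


Step 1: gamma * R * T = 1.4 * 287.05 * 209.1 = 84031.017
Step 2: a = sqrt(84031.017) = 289.88 m/s

289.88


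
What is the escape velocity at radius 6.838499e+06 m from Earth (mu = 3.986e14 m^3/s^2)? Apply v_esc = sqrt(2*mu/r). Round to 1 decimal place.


Step 1: 2*mu/r = 2 * 3.986e14 / 6.838499e+06 = 116575289.402
Step 2: v_esc = sqrt(116575289.402) = 10797.0 m/s

10797.0


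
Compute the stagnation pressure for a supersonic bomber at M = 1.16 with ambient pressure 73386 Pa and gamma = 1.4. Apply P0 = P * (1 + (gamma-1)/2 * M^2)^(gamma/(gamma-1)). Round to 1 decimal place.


Step 1: (gamma-1)/2 * M^2 = 0.2 * 1.3456 = 0.26912
Step 2: 1 + 0.26912 = 1.26912
Step 3: Exponent gamma/(gamma-1) = 3.5
Step 4: P0 = 73386 * 1.26912^3.5 = 168994.5 Pa

168994.5


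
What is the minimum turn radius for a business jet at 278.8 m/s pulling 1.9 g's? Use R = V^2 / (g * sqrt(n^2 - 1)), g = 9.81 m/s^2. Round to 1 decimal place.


Step 1: V^2 = 278.8^2 = 77729.44
Step 2: n^2 - 1 = 1.9^2 - 1 = 2.61
Step 3: sqrt(2.61) = 1.615549
Step 4: R = 77729.44 / (9.81 * 1.615549) = 4904.5 m

4904.5


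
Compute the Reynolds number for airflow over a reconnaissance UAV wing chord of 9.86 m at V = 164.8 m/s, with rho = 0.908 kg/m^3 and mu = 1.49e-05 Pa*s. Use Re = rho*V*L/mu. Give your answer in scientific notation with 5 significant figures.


Step 1: Numerator = rho * V * L = 0.908 * 164.8 * 9.86 = 1475.434624
Step 2: Re = 1475.434624 / 1.49e-05
Step 3: Re = 9.9022e+07

9.9022e+07


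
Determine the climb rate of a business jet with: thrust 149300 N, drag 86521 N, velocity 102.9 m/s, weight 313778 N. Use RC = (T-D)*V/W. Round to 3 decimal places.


Step 1: Excess thrust = T - D = 149300 - 86521 = 62779 N
Step 2: Excess power = 62779 * 102.9 = 6459959.1 W
Step 3: RC = 6459959.1 / 313778 = 20.588 m/s

20.588


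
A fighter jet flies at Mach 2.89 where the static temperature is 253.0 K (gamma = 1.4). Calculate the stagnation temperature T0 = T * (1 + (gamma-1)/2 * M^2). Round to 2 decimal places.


Step 1: (gamma-1)/2 = 0.2
Step 2: M^2 = 8.3521
Step 3: 1 + 0.2 * 8.3521 = 2.67042
Step 4: T0 = 253.0 * 2.67042 = 675.62 K

675.62


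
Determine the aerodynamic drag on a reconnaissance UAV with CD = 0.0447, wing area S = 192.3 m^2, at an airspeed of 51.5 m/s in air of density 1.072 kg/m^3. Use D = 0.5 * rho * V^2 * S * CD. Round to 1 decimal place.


Step 1: Dynamic pressure q = 0.5 * 1.072 * 51.5^2 = 1421.606 Pa
Step 2: Drag D = q * S * CD = 1421.606 * 192.3 * 0.0447
Step 3: D = 12219.9 N

12219.9


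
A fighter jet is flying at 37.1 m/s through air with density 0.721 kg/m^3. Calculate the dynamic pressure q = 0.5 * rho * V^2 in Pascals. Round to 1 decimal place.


Step 1: V^2 = 37.1^2 = 1376.41
Step 2: q = 0.5 * 0.721 * 1376.41
Step 3: q = 496.2 Pa

496.2


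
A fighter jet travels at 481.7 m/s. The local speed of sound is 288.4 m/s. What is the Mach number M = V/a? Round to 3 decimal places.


Step 1: M = V / a = 481.7 / 288.4
Step 2: M = 1.670

1.670


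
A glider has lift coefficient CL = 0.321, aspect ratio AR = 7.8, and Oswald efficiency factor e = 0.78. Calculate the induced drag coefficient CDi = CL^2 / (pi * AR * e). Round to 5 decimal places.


Step 1: CL^2 = 0.321^2 = 0.103041
Step 2: pi * AR * e = 3.14159 * 7.8 * 0.78 = 19.11345
Step 3: CDi = 0.103041 / 19.11345 = 0.00539

0.00539


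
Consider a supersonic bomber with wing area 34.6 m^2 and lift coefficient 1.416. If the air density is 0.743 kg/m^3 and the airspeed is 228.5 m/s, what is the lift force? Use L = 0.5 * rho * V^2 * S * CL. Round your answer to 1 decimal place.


Step 1: Calculate dynamic pressure q = 0.5 * 0.743 * 228.5^2 = 0.5 * 0.743 * 52212.25 = 19396.8509 Pa
Step 2: Multiply by wing area and lift coefficient: L = 19396.8509 * 34.6 * 1.416
Step 3: L = 671131.0403 * 1.416 = 950321.6 N

950321.6
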